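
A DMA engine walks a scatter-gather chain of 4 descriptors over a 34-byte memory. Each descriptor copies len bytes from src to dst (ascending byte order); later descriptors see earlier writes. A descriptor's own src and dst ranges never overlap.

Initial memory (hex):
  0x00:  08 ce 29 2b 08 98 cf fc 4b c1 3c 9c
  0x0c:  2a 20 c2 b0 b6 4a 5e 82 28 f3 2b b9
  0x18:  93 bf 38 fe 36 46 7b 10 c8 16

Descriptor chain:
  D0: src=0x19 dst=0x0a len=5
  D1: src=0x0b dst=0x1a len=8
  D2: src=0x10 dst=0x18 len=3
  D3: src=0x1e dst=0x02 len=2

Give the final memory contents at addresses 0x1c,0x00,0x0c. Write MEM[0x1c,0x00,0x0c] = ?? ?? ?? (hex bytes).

MEM[0x1c,0x00,0x0c] = 36 08 fe

D0: mem[0x0a..0x0e] <- [bf 38 fe 36 46]
D1: mem[0x1a..0x21] <- [38 fe 36 46 b0 b6 4a 5e]
D2: mem[0x18..0x1a] <- [b6 4a 5e]
D3: mem[0x02..0x03] <- [b0 b6]
query mem[0x1c]=0x36, mem[0x00]=0x08, mem[0x0c]=0xfe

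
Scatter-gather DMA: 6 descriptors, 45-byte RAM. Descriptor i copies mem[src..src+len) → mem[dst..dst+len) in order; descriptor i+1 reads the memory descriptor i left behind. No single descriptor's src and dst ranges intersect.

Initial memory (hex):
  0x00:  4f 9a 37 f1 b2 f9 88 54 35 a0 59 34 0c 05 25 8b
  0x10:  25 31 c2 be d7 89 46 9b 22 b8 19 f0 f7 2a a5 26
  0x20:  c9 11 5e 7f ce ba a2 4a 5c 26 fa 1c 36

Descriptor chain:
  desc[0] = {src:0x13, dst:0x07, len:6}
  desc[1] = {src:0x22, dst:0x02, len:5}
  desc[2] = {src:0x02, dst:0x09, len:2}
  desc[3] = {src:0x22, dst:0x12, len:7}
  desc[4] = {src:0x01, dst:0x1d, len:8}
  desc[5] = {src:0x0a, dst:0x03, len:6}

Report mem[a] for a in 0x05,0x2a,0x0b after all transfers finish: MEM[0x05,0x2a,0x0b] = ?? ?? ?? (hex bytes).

MEM[0x05,0x2a,0x0b] = 22 fa 9b

[0] 0x13->0x07 len=6 : be d7 89 46 9b 22
[1] 0x22->0x02 len=5 : 5e 7f ce ba a2
[2] 0x02->0x09 len=2 : 5e 7f
[3] 0x22->0x12 len=7 : 5e 7f ce ba a2 4a 5c
[4] 0x01->0x1d len=8 : 9a 5e 7f ce ba a2 be d7
[5] 0x0a->0x03 len=6 : 7f 9b 22 05 25 8b
query mem[0x05]=0x22, mem[0x2a]=0xfa, mem[0x0b]=0x9b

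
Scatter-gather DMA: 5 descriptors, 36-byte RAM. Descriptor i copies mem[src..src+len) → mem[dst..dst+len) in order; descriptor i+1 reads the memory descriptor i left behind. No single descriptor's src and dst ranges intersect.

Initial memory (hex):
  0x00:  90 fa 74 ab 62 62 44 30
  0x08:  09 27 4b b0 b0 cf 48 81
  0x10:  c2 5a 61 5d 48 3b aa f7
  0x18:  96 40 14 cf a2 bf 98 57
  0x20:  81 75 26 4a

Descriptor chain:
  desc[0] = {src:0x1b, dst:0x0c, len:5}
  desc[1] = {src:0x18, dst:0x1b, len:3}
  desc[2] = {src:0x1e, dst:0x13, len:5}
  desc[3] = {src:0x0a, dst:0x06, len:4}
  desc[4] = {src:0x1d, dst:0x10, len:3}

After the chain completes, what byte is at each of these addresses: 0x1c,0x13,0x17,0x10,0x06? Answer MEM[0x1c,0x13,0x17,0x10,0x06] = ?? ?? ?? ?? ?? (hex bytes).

  after D0: wrote 5B at 0x0c = cfa2bf9857
  after D1: wrote 3B at 0x1b = 964014
  after D2: wrote 5B at 0x13 = 9857817526
  after D3: wrote 4B at 0x06 = 4bb0cfa2
  after D4: wrote 3B at 0x10 = 149857
query mem[0x1c]=0x40, mem[0x13]=0x98, mem[0x17]=0x26, mem[0x10]=0x14, mem[0x06]=0x4b

MEM[0x1c,0x13,0x17,0x10,0x06] = 40 98 26 14 4b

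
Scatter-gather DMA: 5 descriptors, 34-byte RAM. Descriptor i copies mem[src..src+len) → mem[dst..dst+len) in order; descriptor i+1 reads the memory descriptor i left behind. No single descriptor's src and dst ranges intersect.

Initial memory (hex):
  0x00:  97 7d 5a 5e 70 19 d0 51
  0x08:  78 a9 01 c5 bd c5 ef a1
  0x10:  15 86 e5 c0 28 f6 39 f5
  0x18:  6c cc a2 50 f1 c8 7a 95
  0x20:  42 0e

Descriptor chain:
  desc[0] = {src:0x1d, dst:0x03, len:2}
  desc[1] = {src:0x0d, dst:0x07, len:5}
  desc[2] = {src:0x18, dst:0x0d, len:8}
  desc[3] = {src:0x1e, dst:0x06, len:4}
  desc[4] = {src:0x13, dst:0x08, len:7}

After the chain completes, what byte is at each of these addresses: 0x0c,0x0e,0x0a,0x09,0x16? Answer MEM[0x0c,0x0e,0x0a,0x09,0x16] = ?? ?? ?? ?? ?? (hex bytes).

MEM[0x0c,0x0e,0x0a,0x09,0x16] = f5 cc f6 95 39

  after D0: wrote 2B at 0x03 = c87a
  after D1: wrote 5B at 0x07 = c5efa11586
  after D2: wrote 8B at 0x0d = 6ccca250f1c87a95
  after D3: wrote 4B at 0x06 = 7a95420e
  after D4: wrote 7B at 0x08 = 7a95f639f56ccc
query mem[0x0c]=0xf5, mem[0x0e]=0xcc, mem[0x0a]=0xf6, mem[0x09]=0x95, mem[0x16]=0x39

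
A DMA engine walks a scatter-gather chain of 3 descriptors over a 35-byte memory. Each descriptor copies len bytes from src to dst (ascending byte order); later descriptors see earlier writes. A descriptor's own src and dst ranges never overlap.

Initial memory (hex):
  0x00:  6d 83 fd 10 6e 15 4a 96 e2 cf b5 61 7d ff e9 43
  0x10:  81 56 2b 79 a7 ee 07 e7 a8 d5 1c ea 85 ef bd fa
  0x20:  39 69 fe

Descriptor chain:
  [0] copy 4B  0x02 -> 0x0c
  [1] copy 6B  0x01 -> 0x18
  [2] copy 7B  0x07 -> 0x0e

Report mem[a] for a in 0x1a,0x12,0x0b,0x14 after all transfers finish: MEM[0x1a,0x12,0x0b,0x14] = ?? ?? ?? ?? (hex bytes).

MEM[0x1a,0x12,0x0b,0x14] = 10 61 61 10

#0 dst[0x0c+4] := {0xfd,0x10,0x6e,0x15}
#1 dst[0x18+6] := {0x83,0xfd,0x10,0x6e,0x15,0x4a}
#2 dst[0x0e+7] := {0x96,0xe2,0xcf,0xb5,0x61,0xfd,0x10}
query mem[0x1a]=0x10, mem[0x12]=0x61, mem[0x0b]=0x61, mem[0x14]=0x10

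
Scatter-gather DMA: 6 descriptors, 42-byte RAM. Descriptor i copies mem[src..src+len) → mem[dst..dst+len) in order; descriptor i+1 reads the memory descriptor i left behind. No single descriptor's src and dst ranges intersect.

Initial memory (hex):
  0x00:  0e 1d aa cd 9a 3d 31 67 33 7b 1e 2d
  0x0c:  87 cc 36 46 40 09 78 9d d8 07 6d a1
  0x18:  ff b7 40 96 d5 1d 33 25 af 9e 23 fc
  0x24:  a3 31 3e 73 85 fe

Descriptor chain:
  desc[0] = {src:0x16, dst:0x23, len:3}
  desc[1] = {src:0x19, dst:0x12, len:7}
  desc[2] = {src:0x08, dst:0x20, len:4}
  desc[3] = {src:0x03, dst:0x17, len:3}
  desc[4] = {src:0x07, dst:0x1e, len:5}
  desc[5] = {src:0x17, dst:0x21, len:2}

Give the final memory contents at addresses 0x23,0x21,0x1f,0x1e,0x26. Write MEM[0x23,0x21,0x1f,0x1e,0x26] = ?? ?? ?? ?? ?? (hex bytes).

MEM[0x23,0x21,0x1f,0x1e,0x26] = 2d cd 33 67 3e

[0] 0x16->0x23 len=3 : 6d a1 ff
[1] 0x19->0x12 len=7 : b7 40 96 d5 1d 33 25
[2] 0x08->0x20 len=4 : 33 7b 1e 2d
[3] 0x03->0x17 len=3 : cd 9a 3d
[4] 0x07->0x1e len=5 : 67 33 7b 1e 2d
[5] 0x17->0x21 len=2 : cd 9a
query mem[0x23]=0x2d, mem[0x21]=0xcd, mem[0x1f]=0x33, mem[0x1e]=0x67, mem[0x26]=0x3e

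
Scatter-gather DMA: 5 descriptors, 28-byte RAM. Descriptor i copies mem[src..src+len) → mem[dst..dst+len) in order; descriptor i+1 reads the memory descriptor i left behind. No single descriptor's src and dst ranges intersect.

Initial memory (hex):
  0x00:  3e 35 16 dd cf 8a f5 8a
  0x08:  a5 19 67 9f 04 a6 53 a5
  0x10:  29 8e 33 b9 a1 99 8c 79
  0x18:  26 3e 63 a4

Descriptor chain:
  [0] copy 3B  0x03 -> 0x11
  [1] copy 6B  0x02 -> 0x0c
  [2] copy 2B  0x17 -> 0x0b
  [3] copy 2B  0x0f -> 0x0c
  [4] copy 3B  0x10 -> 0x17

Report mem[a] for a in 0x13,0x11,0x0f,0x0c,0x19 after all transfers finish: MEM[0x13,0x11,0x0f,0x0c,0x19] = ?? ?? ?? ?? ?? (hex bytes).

[0] 0x03->0x11 len=3 : dd cf 8a
[1] 0x02->0x0c len=6 : 16 dd cf 8a f5 8a
[2] 0x17->0x0b len=2 : 79 26
[3] 0x0f->0x0c len=2 : 8a f5
[4] 0x10->0x17 len=3 : f5 8a cf
query mem[0x13]=0x8a, mem[0x11]=0x8a, mem[0x0f]=0x8a, mem[0x0c]=0x8a, mem[0x19]=0xcf

MEM[0x13,0x11,0x0f,0x0c,0x19] = 8a 8a 8a 8a cf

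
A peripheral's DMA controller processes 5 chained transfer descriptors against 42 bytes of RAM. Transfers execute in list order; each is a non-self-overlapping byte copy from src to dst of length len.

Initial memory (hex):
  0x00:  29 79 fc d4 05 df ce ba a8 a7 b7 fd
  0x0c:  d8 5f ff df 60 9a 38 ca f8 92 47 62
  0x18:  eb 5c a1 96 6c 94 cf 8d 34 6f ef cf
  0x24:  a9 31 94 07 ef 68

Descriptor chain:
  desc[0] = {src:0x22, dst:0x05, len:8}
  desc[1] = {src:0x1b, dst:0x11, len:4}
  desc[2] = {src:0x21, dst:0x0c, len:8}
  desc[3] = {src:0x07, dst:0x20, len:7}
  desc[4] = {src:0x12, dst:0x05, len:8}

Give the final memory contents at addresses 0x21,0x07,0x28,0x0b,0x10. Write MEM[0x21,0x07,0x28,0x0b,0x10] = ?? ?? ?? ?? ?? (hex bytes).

MEM[0x21,0x07,0x28,0x0b,0x10] = 31 cf ef eb 31

[0] 0x22->0x05 len=8 : ef cf a9 31 94 07 ef 68
[1] 0x1b->0x11 len=4 : 96 6c 94 cf
[2] 0x21->0x0c len=8 : 6f ef cf a9 31 94 07 ef
[3] 0x07->0x20 len=7 : a9 31 94 07 ef 6f ef
[4] 0x12->0x05 len=8 : 07 ef cf 92 47 62 eb 5c
query mem[0x21]=0x31, mem[0x07]=0xcf, mem[0x28]=0xef, mem[0x0b]=0xeb, mem[0x10]=0x31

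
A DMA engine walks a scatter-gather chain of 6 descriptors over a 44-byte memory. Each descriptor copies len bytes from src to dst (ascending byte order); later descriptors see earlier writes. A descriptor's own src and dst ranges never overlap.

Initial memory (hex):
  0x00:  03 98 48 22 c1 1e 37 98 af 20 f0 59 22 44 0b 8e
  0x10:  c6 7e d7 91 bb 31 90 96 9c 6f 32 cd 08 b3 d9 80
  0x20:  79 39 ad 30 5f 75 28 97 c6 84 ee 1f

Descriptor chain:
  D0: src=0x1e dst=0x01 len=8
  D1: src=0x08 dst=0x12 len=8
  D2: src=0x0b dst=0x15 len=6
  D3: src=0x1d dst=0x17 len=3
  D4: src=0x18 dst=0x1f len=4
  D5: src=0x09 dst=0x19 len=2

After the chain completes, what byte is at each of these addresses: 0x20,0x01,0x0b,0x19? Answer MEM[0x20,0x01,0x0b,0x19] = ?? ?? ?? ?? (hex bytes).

MEM[0x20,0x01,0x0b,0x19] = 80 d9 59 20

D0: mem[0x01..0x08] <- [d9 80 79 39 ad 30 5f 75]
D1: mem[0x12..0x19] <- [75 20 f0 59 22 44 0b 8e]
D2: mem[0x15..0x1a] <- [59 22 44 0b 8e c6]
D3: mem[0x17..0x19] <- [b3 d9 80]
D4: mem[0x1f..0x22] <- [d9 80 c6 cd]
D5: mem[0x19..0x1a] <- [20 f0]
query mem[0x20]=0x80, mem[0x01]=0xd9, mem[0x0b]=0x59, mem[0x19]=0x20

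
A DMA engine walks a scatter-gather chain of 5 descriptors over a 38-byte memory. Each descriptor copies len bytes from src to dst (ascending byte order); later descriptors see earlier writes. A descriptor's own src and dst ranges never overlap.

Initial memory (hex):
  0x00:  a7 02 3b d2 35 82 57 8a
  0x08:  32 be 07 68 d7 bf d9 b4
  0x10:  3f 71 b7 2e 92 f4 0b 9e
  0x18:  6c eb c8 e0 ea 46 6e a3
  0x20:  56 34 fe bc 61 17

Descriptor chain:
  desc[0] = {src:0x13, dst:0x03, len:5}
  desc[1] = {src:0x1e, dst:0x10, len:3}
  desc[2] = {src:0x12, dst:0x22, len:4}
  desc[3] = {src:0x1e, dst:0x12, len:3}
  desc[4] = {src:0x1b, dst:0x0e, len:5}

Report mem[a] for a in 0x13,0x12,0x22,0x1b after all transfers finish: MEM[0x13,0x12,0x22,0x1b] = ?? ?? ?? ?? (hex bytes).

MEM[0x13,0x12,0x22,0x1b] = a3 a3 56 e0

#0 dst[0x03+5] := {0x2e,0x92,0xf4,0x0b,0x9e}
#1 dst[0x10+3] := {0x6e,0xa3,0x56}
#2 dst[0x22+4] := {0x56,0x2e,0x92,0xf4}
#3 dst[0x12+3] := {0x6e,0xa3,0x56}
#4 dst[0x0e+5] := {0xe0,0xea,0x46,0x6e,0xa3}
query mem[0x13]=0xa3, mem[0x12]=0xa3, mem[0x22]=0x56, mem[0x1b]=0xe0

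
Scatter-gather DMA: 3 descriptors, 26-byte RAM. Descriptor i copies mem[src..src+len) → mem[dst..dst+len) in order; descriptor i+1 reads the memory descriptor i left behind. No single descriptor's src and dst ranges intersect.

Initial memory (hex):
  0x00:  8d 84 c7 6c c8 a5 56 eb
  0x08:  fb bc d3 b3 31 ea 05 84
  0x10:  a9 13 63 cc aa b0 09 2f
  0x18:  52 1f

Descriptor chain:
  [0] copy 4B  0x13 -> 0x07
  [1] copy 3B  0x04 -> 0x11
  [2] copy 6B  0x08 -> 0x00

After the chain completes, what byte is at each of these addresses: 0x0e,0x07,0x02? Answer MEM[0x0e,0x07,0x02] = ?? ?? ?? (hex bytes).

MEM[0x0e,0x07,0x02] = 05 cc 09

D0: mem[0x07..0x0a] <- [cc aa b0 09]
D1: mem[0x11..0x13] <- [c8 a5 56]
D2: mem[0x00..0x05] <- [aa b0 09 b3 31 ea]
query mem[0x0e]=0x05, mem[0x07]=0xcc, mem[0x02]=0x09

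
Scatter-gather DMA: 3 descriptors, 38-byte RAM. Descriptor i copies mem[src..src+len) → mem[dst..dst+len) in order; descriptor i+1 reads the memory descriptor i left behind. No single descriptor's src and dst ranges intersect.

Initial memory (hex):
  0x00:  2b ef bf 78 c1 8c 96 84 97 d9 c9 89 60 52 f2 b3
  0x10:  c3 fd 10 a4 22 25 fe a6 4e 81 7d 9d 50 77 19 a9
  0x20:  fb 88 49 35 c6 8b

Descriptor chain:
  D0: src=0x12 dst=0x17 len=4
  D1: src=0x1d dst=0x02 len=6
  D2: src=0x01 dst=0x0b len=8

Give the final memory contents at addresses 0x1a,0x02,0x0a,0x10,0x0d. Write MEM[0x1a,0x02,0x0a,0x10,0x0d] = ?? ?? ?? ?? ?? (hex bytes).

MEM[0x1a,0x02,0x0a,0x10,0x0d] = 25 77 c9 88 19

[0] 0x12->0x17 len=4 : 10 a4 22 25
[1] 0x1d->0x02 len=6 : 77 19 a9 fb 88 49
[2] 0x01->0x0b len=8 : ef 77 19 a9 fb 88 49 97
query mem[0x1a]=0x25, mem[0x02]=0x77, mem[0x0a]=0xc9, mem[0x10]=0x88, mem[0x0d]=0x19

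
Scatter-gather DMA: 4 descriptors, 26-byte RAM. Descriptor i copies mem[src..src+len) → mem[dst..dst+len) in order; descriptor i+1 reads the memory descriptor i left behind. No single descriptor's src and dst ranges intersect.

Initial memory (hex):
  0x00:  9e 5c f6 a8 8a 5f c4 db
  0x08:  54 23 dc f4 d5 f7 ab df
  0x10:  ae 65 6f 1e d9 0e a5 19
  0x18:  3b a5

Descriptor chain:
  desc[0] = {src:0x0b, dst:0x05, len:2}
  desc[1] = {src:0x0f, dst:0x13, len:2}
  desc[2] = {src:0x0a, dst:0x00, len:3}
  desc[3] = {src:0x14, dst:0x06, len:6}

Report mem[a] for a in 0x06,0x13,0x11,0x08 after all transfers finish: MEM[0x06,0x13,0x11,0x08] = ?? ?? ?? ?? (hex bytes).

MEM[0x06,0x13,0x11,0x08] = ae df 65 a5

  after D0: wrote 2B at 0x05 = f4d5
  after D1: wrote 2B at 0x13 = dfae
  after D2: wrote 3B at 0x00 = dcf4d5
  after D3: wrote 6B at 0x06 = ae0ea5193ba5
query mem[0x06]=0xae, mem[0x13]=0xdf, mem[0x11]=0x65, mem[0x08]=0xa5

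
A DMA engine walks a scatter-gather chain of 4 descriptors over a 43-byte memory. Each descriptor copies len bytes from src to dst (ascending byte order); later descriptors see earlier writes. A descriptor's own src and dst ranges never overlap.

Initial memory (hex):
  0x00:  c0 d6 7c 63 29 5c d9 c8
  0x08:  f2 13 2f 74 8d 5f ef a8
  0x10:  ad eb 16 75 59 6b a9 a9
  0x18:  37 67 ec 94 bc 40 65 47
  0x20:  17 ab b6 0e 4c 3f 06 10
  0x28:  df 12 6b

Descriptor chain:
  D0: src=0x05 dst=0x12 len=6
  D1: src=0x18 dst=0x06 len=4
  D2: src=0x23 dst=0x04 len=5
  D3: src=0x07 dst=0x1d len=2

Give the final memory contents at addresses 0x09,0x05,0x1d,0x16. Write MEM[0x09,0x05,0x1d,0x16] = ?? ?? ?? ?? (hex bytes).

MEM[0x09,0x05,0x1d,0x16] = 94 4c 06 13

[0] 0x05->0x12 len=6 : 5c d9 c8 f2 13 2f
[1] 0x18->0x06 len=4 : 37 67 ec 94
[2] 0x23->0x04 len=5 : 0e 4c 3f 06 10
[3] 0x07->0x1d len=2 : 06 10
query mem[0x09]=0x94, mem[0x05]=0x4c, mem[0x1d]=0x06, mem[0x16]=0x13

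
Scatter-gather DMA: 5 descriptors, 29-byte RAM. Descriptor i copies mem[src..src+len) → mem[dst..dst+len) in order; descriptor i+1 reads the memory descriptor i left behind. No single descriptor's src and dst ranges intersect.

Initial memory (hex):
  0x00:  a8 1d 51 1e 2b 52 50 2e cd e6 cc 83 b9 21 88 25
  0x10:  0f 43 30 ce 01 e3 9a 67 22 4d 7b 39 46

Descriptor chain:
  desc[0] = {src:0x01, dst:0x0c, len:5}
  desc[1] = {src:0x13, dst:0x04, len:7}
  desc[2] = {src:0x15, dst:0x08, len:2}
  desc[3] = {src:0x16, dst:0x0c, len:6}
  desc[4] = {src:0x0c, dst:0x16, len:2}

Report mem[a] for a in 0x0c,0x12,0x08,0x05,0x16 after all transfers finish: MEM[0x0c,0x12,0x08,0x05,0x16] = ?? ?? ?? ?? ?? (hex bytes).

  after D0: wrote 5B at 0x0c = 1d511e2b52
  after D1: wrote 7B at 0x04 = ce01e39a67224d
  after D2: wrote 2B at 0x08 = e39a
  after D3: wrote 6B at 0x0c = 9a67224d7b39
  after D4: wrote 2B at 0x16 = 9a67
query mem[0x0c]=0x9a, mem[0x12]=0x30, mem[0x08]=0xe3, mem[0x05]=0x01, mem[0x16]=0x9a

MEM[0x0c,0x12,0x08,0x05,0x16] = 9a 30 e3 01 9a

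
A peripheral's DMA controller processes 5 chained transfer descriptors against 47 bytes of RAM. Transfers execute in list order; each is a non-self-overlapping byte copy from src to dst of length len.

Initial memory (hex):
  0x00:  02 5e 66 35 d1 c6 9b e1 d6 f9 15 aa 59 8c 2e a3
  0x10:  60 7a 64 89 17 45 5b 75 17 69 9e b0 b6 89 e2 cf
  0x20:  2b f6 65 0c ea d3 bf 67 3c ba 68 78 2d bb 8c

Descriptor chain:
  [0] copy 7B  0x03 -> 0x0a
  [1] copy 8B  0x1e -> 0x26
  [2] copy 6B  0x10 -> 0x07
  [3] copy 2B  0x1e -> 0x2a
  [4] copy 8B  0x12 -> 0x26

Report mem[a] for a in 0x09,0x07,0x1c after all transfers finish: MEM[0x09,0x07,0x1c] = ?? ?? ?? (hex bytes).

[0] 0x03->0x0a len=7 : 35 d1 c6 9b e1 d6 f9
[1] 0x1e->0x26 len=8 : e2 cf 2b f6 65 0c ea d3
[2] 0x10->0x07 len=6 : f9 7a 64 89 17 45
[3] 0x1e->0x2a len=2 : e2 cf
[4] 0x12->0x26 len=8 : 64 89 17 45 5b 75 17 69
query mem[0x09]=0x64, mem[0x07]=0xf9, mem[0x1c]=0xb6

MEM[0x09,0x07,0x1c] = 64 f9 b6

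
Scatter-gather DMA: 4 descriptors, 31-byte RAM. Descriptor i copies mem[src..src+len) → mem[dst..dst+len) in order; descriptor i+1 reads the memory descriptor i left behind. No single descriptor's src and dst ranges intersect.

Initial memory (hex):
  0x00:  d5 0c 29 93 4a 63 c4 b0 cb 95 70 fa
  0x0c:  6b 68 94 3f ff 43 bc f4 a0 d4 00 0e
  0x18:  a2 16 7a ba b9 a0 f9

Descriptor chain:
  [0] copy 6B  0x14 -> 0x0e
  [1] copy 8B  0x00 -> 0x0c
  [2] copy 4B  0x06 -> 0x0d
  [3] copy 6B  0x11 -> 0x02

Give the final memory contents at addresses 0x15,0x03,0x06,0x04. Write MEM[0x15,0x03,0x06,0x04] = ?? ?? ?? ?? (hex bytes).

  after D0: wrote 6B at 0x0e = a0d4000ea216
  after D1: wrote 8B at 0x0c = d50c29934a63c4b0
  after D2: wrote 4B at 0x0d = c4b0cb95
  after D3: wrote 6B at 0x02 = 63c4b0a0d400
query mem[0x15]=0xd4, mem[0x03]=0xc4, mem[0x06]=0xd4, mem[0x04]=0xb0

MEM[0x15,0x03,0x06,0x04] = d4 c4 d4 b0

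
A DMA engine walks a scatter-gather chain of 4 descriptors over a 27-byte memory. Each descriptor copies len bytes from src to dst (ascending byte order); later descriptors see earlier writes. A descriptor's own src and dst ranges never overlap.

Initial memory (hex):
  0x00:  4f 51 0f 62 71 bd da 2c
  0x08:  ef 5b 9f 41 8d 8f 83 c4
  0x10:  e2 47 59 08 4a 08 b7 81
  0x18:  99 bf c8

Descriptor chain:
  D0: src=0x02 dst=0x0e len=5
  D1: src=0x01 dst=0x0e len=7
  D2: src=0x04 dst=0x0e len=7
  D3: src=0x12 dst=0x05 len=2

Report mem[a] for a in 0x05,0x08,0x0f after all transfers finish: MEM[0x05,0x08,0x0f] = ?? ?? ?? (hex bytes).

#0 dst[0x0e+5] := {0x0f,0x62,0x71,0xbd,0xda}
#1 dst[0x0e+7] := {0x51,0x0f,0x62,0x71,0xbd,0xda,0x2c}
#2 dst[0x0e+7] := {0x71,0xbd,0xda,0x2c,0xef,0x5b,0x9f}
#3 dst[0x05+2] := {0xef,0x5b}
query mem[0x05]=0xef, mem[0x08]=0xef, mem[0x0f]=0xbd

MEM[0x05,0x08,0x0f] = ef ef bd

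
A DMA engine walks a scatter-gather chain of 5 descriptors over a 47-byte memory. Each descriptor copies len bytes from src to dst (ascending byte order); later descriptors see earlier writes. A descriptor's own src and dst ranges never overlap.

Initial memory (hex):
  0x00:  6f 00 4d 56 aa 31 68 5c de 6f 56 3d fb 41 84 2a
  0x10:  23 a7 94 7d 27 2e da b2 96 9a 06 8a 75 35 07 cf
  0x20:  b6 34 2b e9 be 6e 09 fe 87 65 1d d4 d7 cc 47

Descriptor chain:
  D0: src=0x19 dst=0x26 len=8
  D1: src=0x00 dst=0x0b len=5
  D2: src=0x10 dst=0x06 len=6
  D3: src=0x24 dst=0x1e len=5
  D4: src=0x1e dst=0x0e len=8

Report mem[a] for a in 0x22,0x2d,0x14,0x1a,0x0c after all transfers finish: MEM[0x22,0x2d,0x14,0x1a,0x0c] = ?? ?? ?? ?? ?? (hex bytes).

#0 dst[0x26+8] := {0x9a,0x06,0x8a,0x75,0x35,0x07,0xcf,0xb6}
#1 dst[0x0b+5] := {0x6f,0x00,0x4d,0x56,0xaa}
#2 dst[0x06+6] := {0x23,0xa7,0x94,0x7d,0x27,0x2e}
#3 dst[0x1e+5] := {0xbe,0x6e,0x9a,0x06,0x8a}
#4 dst[0x0e+8] := {0xbe,0x6e,0x9a,0x06,0x8a,0xe9,0xbe,0x6e}
query mem[0x22]=0x8a, mem[0x2d]=0xb6, mem[0x14]=0xbe, mem[0x1a]=0x06, mem[0x0c]=0x00

MEM[0x22,0x2d,0x14,0x1a,0x0c] = 8a b6 be 06 00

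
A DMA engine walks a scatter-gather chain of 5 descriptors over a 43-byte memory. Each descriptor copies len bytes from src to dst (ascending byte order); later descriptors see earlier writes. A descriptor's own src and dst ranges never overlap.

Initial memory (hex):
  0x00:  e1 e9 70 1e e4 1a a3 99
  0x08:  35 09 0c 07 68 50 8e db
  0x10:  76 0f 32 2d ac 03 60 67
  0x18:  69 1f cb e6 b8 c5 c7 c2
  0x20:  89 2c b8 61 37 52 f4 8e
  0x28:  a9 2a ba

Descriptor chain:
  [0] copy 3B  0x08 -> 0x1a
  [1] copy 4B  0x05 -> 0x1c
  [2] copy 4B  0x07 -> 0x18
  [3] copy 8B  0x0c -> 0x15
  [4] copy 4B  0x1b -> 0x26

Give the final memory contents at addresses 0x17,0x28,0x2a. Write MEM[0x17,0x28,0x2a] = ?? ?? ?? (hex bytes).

MEM[0x17,0x28,0x2a] = 8e a3 ba

  after D0: wrote 3B at 0x1a = 35090c
  after D1: wrote 4B at 0x1c = 1aa39935
  after D2: wrote 4B at 0x18 = 9935090c
  after D3: wrote 8B at 0x15 = 68508edb760f322d
  after D4: wrote 4B at 0x26 = 322da399
query mem[0x17]=0x8e, mem[0x28]=0xa3, mem[0x2a]=0xba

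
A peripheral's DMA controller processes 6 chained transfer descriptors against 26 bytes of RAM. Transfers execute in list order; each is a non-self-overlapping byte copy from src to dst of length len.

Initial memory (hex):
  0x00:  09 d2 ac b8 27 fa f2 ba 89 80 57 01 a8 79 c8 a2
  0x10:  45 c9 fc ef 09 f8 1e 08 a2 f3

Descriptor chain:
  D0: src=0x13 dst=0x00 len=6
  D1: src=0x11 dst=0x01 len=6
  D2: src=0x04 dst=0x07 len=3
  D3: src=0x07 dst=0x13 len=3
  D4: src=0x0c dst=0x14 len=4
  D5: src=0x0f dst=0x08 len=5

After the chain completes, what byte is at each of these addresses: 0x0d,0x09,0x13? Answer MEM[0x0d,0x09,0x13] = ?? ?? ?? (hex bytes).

#0 dst[0x00+6] := {0xef,0x09,0xf8,0x1e,0x08,0xa2}
#1 dst[0x01+6] := {0xc9,0xfc,0xef,0x09,0xf8,0x1e}
#2 dst[0x07+3] := {0x09,0xf8,0x1e}
#3 dst[0x13+3] := {0x09,0xf8,0x1e}
#4 dst[0x14+4] := {0xa8,0x79,0xc8,0xa2}
#5 dst[0x08+5] := {0xa2,0x45,0xc9,0xfc,0x09}
query mem[0x0d]=0x79, mem[0x09]=0x45, mem[0x13]=0x09

MEM[0x0d,0x09,0x13] = 79 45 09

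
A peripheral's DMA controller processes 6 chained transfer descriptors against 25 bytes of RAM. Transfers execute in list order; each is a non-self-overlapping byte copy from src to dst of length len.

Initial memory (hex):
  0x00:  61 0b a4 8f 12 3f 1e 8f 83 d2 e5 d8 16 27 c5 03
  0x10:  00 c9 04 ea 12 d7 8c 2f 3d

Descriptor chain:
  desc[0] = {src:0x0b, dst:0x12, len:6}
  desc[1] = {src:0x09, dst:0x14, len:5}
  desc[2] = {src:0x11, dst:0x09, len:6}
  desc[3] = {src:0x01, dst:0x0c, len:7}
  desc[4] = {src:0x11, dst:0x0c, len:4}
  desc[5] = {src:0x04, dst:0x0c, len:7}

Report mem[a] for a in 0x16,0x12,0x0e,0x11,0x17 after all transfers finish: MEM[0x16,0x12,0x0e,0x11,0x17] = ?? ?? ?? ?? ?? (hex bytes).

MEM[0x16,0x12,0x0e,0x11,0x17] = d8 d8 1e c9 16

  after D0: wrote 6B at 0x12 = d81627c50300
  after D1: wrote 5B at 0x14 = d2e5d81627
  after D2: wrote 6B at 0x09 = c9d816d2e5d8
  after D3: wrote 7B at 0x0c = 0ba48f123f1e8f
  after D4: wrote 4B at 0x0c = 1e8f16d2
  after D5: wrote 7B at 0x0c = 123f1e8f83c9d8
query mem[0x16]=0xd8, mem[0x12]=0xd8, mem[0x0e]=0x1e, mem[0x11]=0xc9, mem[0x17]=0x16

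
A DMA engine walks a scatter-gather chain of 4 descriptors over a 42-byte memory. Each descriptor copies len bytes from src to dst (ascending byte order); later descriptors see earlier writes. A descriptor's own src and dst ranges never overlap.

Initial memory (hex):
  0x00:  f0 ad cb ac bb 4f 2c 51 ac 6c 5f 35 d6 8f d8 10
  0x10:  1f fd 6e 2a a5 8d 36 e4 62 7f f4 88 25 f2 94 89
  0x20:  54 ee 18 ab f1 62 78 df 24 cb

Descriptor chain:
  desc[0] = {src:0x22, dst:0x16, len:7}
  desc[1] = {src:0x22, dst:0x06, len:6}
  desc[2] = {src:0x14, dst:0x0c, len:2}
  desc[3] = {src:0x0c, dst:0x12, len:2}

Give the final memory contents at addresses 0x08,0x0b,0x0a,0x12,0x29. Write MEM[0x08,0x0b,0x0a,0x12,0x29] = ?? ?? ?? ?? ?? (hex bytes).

[0] 0x22->0x16 len=7 : 18 ab f1 62 78 df 24
[1] 0x22->0x06 len=6 : 18 ab f1 62 78 df
[2] 0x14->0x0c len=2 : a5 8d
[3] 0x0c->0x12 len=2 : a5 8d
query mem[0x08]=0xf1, mem[0x0b]=0xdf, mem[0x0a]=0x78, mem[0x12]=0xa5, mem[0x29]=0xcb

MEM[0x08,0x0b,0x0a,0x12,0x29] = f1 df 78 a5 cb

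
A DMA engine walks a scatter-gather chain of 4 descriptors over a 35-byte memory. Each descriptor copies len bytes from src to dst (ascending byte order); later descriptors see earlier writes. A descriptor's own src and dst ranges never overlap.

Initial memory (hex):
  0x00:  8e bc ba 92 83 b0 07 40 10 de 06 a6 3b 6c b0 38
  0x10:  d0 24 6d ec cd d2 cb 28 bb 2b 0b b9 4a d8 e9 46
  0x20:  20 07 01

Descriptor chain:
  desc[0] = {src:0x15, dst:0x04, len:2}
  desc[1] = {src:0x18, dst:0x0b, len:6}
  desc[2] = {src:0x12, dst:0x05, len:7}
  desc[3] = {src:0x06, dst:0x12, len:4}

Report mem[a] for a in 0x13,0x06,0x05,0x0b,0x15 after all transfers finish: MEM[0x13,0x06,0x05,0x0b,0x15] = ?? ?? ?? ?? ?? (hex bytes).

#0 dst[0x04+2] := {0xd2,0xcb}
#1 dst[0x0b+6] := {0xbb,0x2b,0x0b,0xb9,0x4a,0xd8}
#2 dst[0x05+7] := {0x6d,0xec,0xcd,0xd2,0xcb,0x28,0xbb}
#3 dst[0x12+4] := {0xec,0xcd,0xd2,0xcb}
query mem[0x13]=0xcd, mem[0x06]=0xec, mem[0x05]=0x6d, mem[0x0b]=0xbb, mem[0x15]=0xcb

MEM[0x13,0x06,0x05,0x0b,0x15] = cd ec 6d bb cb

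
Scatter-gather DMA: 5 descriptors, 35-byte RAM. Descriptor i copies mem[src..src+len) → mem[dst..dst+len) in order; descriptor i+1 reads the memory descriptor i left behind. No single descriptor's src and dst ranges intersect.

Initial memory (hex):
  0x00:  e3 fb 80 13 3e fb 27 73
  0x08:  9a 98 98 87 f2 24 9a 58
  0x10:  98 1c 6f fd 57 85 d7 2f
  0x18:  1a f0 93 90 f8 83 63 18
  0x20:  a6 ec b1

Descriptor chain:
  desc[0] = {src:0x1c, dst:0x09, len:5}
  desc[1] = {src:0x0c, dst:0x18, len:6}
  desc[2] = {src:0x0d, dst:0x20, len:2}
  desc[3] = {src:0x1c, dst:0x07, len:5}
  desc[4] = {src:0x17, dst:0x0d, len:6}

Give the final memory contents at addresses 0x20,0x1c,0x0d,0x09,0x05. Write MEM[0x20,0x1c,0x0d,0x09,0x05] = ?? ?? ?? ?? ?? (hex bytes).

MEM[0x20,0x1c,0x0d,0x09,0x05] = a6 98 2f 63 fb

D0: mem[0x09..0x0d] <- [f8 83 63 18 a6]
D1: mem[0x18..0x1d] <- [18 a6 9a 58 98 1c]
D2: mem[0x20..0x21] <- [a6 9a]
D3: mem[0x07..0x0b] <- [98 1c 63 18 a6]
D4: mem[0x0d..0x12] <- [2f 18 a6 9a 58 98]
query mem[0x20]=0xa6, mem[0x1c]=0x98, mem[0x0d]=0x2f, mem[0x09]=0x63, mem[0x05]=0xfb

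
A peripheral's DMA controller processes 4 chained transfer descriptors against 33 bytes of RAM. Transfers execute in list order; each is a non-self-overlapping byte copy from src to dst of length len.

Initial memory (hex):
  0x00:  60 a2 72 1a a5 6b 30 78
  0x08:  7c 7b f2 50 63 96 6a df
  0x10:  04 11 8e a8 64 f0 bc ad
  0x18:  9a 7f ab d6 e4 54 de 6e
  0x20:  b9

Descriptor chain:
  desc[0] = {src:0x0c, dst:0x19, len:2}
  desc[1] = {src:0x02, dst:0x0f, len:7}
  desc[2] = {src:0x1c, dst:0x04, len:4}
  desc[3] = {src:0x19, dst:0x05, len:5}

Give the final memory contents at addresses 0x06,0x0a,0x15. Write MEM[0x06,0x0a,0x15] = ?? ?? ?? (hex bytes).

MEM[0x06,0x0a,0x15] = 96 f2 7c

D0: mem[0x19..0x1a] <- [63 96]
D1: mem[0x0f..0x15] <- [72 1a a5 6b 30 78 7c]
D2: mem[0x04..0x07] <- [e4 54 de 6e]
D3: mem[0x05..0x09] <- [63 96 d6 e4 54]
query mem[0x06]=0x96, mem[0x0a]=0xf2, mem[0x15]=0x7c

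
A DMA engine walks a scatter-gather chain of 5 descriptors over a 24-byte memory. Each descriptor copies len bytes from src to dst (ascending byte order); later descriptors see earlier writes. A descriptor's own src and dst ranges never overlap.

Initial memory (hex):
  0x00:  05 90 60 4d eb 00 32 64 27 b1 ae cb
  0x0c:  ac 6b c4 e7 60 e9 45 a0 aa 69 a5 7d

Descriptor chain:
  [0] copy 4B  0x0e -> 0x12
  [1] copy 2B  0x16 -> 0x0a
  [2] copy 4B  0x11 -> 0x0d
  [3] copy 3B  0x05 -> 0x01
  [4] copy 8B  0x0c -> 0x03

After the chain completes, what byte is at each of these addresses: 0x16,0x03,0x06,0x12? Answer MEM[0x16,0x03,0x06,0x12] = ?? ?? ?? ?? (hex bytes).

MEM[0x16,0x03,0x06,0x12] = a5 ac e7 c4

D0: mem[0x12..0x15] <- [c4 e7 60 e9]
D1: mem[0x0a..0x0b] <- [a5 7d]
D2: mem[0x0d..0x10] <- [e9 c4 e7 60]
D3: mem[0x01..0x03] <- [00 32 64]
D4: mem[0x03..0x0a] <- [ac e9 c4 e7 60 e9 c4 e7]
query mem[0x16]=0xa5, mem[0x03]=0xac, mem[0x06]=0xe7, mem[0x12]=0xc4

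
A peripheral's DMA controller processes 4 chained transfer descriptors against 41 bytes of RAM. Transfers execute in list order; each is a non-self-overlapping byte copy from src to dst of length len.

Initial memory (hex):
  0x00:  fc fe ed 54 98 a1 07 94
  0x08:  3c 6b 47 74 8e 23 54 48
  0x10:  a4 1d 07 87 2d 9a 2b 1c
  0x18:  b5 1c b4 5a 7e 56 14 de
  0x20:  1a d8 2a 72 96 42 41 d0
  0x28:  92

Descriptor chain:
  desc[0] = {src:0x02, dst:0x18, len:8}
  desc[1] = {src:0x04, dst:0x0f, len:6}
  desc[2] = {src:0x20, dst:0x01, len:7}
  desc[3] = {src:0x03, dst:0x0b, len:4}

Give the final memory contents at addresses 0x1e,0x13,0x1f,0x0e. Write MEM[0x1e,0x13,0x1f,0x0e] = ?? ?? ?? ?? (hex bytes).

MEM[0x1e,0x13,0x1f,0x0e] = 3c 3c 6b 42

D0: mem[0x18..0x1f] <- [ed 54 98 a1 07 94 3c 6b]
D1: mem[0x0f..0x14] <- [98 a1 07 94 3c 6b]
D2: mem[0x01..0x07] <- [1a d8 2a 72 96 42 41]
D3: mem[0x0b..0x0e] <- [2a 72 96 42]
query mem[0x1e]=0x3c, mem[0x13]=0x3c, mem[0x1f]=0x6b, mem[0x0e]=0x42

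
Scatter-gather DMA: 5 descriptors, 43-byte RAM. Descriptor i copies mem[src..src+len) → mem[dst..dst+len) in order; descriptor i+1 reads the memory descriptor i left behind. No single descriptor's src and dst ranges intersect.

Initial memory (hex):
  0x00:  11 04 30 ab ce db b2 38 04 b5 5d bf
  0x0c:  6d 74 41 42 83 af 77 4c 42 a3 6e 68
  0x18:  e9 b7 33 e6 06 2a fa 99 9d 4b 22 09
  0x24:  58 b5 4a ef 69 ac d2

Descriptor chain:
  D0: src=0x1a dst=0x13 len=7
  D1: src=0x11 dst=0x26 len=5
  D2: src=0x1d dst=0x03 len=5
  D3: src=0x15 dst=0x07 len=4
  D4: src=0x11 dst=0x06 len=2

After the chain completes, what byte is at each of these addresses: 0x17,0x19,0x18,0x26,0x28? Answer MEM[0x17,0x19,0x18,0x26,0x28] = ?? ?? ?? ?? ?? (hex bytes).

MEM[0x17,0x19,0x18,0x26,0x28] = fa 9d 99 af 33

D0: mem[0x13..0x19] <- [33 e6 06 2a fa 99 9d]
D1: mem[0x26..0x2a] <- [af 77 33 e6 06]
D2: mem[0x03..0x07] <- [2a fa 99 9d 4b]
D3: mem[0x07..0x0a] <- [06 2a fa 99]
D4: mem[0x06..0x07] <- [af 77]
query mem[0x17]=0xfa, mem[0x19]=0x9d, mem[0x18]=0x99, mem[0x26]=0xaf, mem[0x28]=0x33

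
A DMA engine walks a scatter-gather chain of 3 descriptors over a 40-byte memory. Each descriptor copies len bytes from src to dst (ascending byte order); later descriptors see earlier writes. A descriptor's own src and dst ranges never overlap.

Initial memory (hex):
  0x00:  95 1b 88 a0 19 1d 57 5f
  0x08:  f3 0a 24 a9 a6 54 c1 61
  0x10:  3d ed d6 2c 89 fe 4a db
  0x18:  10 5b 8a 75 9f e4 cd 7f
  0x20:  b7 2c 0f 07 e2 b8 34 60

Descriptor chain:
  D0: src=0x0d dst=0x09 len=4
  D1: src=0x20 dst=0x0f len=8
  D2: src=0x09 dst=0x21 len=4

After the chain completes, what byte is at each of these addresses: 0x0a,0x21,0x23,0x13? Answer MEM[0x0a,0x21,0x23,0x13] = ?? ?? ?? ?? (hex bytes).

MEM[0x0a,0x21,0x23,0x13] = c1 54 61 e2

[0] 0x0d->0x09 len=4 : 54 c1 61 3d
[1] 0x20->0x0f len=8 : b7 2c 0f 07 e2 b8 34 60
[2] 0x09->0x21 len=4 : 54 c1 61 3d
query mem[0x0a]=0xc1, mem[0x21]=0x54, mem[0x23]=0x61, mem[0x13]=0xe2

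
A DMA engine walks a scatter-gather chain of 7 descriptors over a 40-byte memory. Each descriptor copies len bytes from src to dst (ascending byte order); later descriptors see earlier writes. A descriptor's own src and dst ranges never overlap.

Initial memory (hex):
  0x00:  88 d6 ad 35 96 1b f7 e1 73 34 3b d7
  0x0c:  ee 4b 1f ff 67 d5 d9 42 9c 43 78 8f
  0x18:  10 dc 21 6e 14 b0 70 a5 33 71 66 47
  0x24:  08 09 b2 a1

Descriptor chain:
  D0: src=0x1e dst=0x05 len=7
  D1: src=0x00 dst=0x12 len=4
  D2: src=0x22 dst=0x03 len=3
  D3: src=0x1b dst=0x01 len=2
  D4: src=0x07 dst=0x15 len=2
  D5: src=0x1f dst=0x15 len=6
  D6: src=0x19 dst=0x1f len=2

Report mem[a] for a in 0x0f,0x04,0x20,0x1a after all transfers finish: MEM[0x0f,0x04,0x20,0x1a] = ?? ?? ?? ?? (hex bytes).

#0 dst[0x05+7] := {0x70,0xa5,0x33,0x71,0x66,0x47,0x08}
#1 dst[0x12+4] := {0x88,0xd6,0xad,0x35}
#2 dst[0x03+3] := {0x66,0x47,0x08}
#3 dst[0x01+2] := {0x6e,0x14}
#4 dst[0x15+2] := {0x33,0x71}
#5 dst[0x15+6] := {0xa5,0x33,0x71,0x66,0x47,0x08}
#6 dst[0x1f+2] := {0x47,0x08}
query mem[0x0f]=0xff, mem[0x04]=0x47, mem[0x20]=0x08, mem[0x1a]=0x08

MEM[0x0f,0x04,0x20,0x1a] = ff 47 08 08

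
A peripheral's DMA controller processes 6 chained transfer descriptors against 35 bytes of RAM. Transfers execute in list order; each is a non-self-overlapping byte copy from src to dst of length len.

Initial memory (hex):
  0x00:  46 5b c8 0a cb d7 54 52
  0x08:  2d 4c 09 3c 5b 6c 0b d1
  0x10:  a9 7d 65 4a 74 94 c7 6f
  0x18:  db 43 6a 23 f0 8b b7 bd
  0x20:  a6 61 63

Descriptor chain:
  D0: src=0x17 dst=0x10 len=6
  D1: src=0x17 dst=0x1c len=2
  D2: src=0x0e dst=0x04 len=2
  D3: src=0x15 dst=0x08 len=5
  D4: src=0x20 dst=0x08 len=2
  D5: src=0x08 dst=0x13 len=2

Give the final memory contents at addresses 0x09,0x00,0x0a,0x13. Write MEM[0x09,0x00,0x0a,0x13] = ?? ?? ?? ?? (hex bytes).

  after D0: wrote 6B at 0x10 = 6fdb436a23f0
  after D1: wrote 2B at 0x1c = 6fdb
  after D2: wrote 2B at 0x04 = 0bd1
  after D3: wrote 5B at 0x08 = f0c76fdb43
  after D4: wrote 2B at 0x08 = a661
  after D5: wrote 2B at 0x13 = a661
query mem[0x09]=0x61, mem[0x00]=0x46, mem[0x0a]=0x6f, mem[0x13]=0xa6

MEM[0x09,0x00,0x0a,0x13] = 61 46 6f a6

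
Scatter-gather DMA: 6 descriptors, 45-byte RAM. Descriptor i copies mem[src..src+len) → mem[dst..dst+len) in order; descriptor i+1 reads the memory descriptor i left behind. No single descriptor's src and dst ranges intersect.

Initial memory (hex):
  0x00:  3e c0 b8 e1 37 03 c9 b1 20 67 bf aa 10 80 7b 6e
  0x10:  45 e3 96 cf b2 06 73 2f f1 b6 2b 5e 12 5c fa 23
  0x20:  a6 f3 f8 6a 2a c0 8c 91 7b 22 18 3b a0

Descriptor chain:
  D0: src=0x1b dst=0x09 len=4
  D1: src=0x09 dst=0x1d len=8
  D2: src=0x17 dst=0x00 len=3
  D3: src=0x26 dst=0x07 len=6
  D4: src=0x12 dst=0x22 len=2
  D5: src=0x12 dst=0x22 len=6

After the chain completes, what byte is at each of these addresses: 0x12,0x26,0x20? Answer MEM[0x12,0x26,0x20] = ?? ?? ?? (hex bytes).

#0 dst[0x09+4] := {0x5e,0x12,0x5c,0xfa}
#1 dst[0x1d+8] := {0x5e,0x12,0x5c,0xfa,0x80,0x7b,0x6e,0x45}
#2 dst[0x00+3] := {0x2f,0xf1,0xb6}
#3 dst[0x07+6] := {0x8c,0x91,0x7b,0x22,0x18,0x3b}
#4 dst[0x22+2] := {0x96,0xcf}
#5 dst[0x22+6] := {0x96,0xcf,0xb2,0x06,0x73,0x2f}
query mem[0x12]=0x96, mem[0x26]=0x73, mem[0x20]=0xfa

MEM[0x12,0x26,0x20] = 96 73 fa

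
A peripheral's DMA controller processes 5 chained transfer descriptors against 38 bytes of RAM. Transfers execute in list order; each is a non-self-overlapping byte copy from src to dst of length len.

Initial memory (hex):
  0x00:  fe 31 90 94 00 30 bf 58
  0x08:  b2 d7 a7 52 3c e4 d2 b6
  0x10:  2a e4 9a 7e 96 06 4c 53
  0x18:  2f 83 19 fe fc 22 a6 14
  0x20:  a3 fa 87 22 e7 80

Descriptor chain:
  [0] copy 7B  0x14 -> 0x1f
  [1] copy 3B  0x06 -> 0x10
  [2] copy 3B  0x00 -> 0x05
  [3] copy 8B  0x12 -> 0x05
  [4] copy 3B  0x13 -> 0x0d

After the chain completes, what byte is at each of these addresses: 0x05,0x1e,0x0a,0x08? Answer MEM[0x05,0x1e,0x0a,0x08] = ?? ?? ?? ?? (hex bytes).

[0] 0x14->0x1f len=7 : 96 06 4c 53 2f 83 19
[1] 0x06->0x10 len=3 : bf 58 b2
[2] 0x00->0x05 len=3 : fe 31 90
[3] 0x12->0x05 len=8 : b2 7e 96 06 4c 53 2f 83
[4] 0x13->0x0d len=3 : 7e 96 06
query mem[0x05]=0xb2, mem[0x1e]=0xa6, mem[0x0a]=0x53, mem[0x08]=0x06

MEM[0x05,0x1e,0x0a,0x08] = b2 a6 53 06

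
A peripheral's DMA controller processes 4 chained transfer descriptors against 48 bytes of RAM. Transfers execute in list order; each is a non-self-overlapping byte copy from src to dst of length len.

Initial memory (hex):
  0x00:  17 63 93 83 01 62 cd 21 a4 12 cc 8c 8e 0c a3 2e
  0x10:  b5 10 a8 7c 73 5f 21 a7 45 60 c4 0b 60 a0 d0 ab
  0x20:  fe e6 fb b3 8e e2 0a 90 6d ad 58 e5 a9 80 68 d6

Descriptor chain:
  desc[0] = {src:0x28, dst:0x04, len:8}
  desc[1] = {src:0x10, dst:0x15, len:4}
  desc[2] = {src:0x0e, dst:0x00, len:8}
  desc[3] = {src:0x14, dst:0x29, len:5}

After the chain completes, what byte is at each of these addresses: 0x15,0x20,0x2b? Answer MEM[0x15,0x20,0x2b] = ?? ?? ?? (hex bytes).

#0 dst[0x04+8] := {0x6d,0xad,0x58,0xe5,0xa9,0x80,0x68,0xd6}
#1 dst[0x15+4] := {0xb5,0x10,0xa8,0x7c}
#2 dst[0x00+8] := {0xa3,0x2e,0xb5,0x10,0xa8,0x7c,0x73,0xb5}
#3 dst[0x29+5] := {0x73,0xb5,0x10,0xa8,0x7c}
query mem[0x15]=0xb5, mem[0x20]=0xfe, mem[0x2b]=0x10

MEM[0x15,0x20,0x2b] = b5 fe 10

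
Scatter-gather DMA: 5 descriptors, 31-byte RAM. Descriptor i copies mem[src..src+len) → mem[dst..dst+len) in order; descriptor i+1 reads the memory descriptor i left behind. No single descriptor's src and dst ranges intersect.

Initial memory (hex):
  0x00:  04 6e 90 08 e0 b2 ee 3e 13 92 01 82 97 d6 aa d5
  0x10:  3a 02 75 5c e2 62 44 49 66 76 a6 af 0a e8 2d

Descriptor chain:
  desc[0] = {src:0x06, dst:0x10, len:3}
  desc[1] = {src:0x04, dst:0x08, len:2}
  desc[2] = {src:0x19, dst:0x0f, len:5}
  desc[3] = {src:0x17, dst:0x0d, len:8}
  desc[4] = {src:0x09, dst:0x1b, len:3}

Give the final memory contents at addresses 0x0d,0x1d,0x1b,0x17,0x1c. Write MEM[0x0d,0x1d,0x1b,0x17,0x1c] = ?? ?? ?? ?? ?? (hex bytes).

MEM[0x0d,0x1d,0x1b,0x17,0x1c] = 49 82 b2 49 01

D0: mem[0x10..0x12] <- [ee 3e 13]
D1: mem[0x08..0x09] <- [e0 b2]
D2: mem[0x0f..0x13] <- [76 a6 af 0a e8]
D3: mem[0x0d..0x14] <- [49 66 76 a6 af 0a e8 2d]
D4: mem[0x1b..0x1d] <- [b2 01 82]
query mem[0x0d]=0x49, mem[0x1d]=0x82, mem[0x1b]=0xb2, mem[0x17]=0x49, mem[0x1c]=0x01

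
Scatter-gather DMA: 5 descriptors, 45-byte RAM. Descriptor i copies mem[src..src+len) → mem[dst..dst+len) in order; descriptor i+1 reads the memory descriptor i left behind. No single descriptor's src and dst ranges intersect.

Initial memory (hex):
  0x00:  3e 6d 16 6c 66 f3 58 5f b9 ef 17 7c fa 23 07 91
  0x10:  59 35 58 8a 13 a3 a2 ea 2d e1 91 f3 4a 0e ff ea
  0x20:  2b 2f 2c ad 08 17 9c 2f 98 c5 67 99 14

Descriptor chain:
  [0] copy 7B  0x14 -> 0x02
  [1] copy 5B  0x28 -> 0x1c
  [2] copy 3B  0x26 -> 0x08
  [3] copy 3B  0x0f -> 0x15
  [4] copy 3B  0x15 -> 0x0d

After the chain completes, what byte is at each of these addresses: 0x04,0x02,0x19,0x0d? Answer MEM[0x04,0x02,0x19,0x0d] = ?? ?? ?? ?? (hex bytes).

D0: mem[0x02..0x08] <- [13 a3 a2 ea 2d e1 91]
D1: mem[0x1c..0x20] <- [98 c5 67 99 14]
D2: mem[0x08..0x0a] <- [9c 2f 98]
D3: mem[0x15..0x17] <- [91 59 35]
D4: mem[0x0d..0x0f] <- [91 59 35]
query mem[0x04]=0xa2, mem[0x02]=0x13, mem[0x19]=0xe1, mem[0x0d]=0x91

MEM[0x04,0x02,0x19,0x0d] = a2 13 e1 91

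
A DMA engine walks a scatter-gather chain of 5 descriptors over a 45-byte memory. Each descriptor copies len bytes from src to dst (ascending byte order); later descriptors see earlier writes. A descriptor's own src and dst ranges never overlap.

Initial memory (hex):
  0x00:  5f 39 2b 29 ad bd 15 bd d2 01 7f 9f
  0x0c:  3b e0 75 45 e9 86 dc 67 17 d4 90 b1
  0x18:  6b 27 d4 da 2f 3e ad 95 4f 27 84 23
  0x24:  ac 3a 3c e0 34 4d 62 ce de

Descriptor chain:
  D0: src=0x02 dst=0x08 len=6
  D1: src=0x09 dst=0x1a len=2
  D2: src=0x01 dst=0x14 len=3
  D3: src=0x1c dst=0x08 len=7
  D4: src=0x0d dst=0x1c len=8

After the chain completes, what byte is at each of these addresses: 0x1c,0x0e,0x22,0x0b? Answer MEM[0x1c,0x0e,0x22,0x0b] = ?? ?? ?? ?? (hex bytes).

MEM[0x1c,0x0e,0x22,0x0b] = 27 84 67 95

#0 dst[0x08+6] := {0x2b,0x29,0xad,0xbd,0x15,0xbd}
#1 dst[0x1a+2] := {0x29,0xad}
#2 dst[0x14+3] := {0x39,0x2b,0x29}
#3 dst[0x08+7] := {0x2f,0x3e,0xad,0x95,0x4f,0x27,0x84}
#4 dst[0x1c+8] := {0x27,0x84,0x45,0xe9,0x86,0xdc,0x67,0x39}
query mem[0x1c]=0x27, mem[0x0e]=0x84, mem[0x22]=0x67, mem[0x0b]=0x95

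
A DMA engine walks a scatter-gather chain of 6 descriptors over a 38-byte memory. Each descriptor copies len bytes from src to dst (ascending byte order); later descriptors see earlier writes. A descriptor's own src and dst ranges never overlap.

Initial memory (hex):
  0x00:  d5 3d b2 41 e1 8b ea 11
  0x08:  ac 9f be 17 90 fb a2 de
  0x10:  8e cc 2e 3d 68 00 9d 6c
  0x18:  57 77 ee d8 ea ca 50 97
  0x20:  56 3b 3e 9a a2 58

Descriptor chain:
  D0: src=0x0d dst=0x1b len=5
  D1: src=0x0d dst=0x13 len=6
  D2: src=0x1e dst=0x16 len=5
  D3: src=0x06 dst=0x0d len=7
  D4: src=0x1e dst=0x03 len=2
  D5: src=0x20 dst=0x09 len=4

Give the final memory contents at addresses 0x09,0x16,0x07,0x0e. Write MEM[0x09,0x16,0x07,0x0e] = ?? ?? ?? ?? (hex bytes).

MEM[0x09,0x16,0x07,0x0e] = 56 8e 11 11

D0: mem[0x1b..0x1f] <- [fb a2 de 8e cc]
D1: mem[0x13..0x18] <- [fb a2 de 8e cc 2e]
D2: mem[0x16..0x1a] <- [8e cc 56 3b 3e]
D3: mem[0x0d..0x13] <- [ea 11 ac 9f be 17 90]
D4: mem[0x03..0x04] <- [8e cc]
D5: mem[0x09..0x0c] <- [56 3b 3e 9a]
query mem[0x09]=0x56, mem[0x16]=0x8e, mem[0x07]=0x11, mem[0x0e]=0x11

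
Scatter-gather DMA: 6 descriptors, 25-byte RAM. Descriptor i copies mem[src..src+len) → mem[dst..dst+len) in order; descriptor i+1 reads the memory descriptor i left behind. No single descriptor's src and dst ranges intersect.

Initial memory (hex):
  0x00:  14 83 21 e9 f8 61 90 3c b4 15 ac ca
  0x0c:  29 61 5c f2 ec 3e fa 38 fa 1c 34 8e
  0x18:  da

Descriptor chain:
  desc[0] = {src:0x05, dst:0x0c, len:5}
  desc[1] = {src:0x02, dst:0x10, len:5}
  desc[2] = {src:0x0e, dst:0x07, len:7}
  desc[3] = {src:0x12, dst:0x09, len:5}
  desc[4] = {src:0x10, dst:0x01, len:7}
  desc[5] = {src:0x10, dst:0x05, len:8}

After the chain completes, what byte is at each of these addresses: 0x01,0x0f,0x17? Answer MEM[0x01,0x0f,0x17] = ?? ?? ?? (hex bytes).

MEM[0x01,0x0f,0x17] = 21 b4 8e

[0] 0x05->0x0c len=5 : 61 90 3c b4 15
[1] 0x02->0x10 len=5 : 21 e9 f8 61 90
[2] 0x0e->0x07 len=7 : 3c b4 21 e9 f8 61 90
[3] 0x12->0x09 len=5 : f8 61 90 1c 34
[4] 0x10->0x01 len=7 : 21 e9 f8 61 90 1c 34
[5] 0x10->0x05 len=8 : 21 e9 f8 61 90 1c 34 8e
query mem[0x01]=0x21, mem[0x0f]=0xb4, mem[0x17]=0x8e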